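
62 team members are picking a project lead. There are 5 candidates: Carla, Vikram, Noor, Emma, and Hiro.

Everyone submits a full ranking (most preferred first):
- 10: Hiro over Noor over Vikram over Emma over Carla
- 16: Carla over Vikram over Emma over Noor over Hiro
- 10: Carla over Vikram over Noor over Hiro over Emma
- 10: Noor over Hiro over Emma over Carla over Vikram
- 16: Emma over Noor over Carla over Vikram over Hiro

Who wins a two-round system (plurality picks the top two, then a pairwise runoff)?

Emma

Round 1 first-place votes: Carla 26, Vikram 0, Noor 10, Emma 16, Hiro 10. Carla and Emma advance.
Runoff: Carla is ranked above Emma on 26 ballots, Emma above Carla on 36.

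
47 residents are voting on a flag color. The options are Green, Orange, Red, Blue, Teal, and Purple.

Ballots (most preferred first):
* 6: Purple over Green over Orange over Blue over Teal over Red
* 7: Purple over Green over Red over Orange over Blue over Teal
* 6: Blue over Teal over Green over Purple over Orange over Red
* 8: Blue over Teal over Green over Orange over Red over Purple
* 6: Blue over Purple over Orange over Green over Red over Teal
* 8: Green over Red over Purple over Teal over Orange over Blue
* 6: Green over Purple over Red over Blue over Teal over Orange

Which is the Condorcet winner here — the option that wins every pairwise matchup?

Green

Green vs Orange: 41–6
Green vs Red: 47–0
Green vs Blue: 27–20
Green vs Teal: 33–14
Green vs Purple: 28–19
Green beats every other option.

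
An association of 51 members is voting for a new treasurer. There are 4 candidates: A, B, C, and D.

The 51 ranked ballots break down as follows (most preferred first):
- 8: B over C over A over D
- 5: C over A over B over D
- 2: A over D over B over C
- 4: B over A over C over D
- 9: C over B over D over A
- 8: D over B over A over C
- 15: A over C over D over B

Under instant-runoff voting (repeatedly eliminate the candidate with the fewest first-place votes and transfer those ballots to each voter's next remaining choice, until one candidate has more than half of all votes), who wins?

Round 1: A 17, B 12, C 14, D 8. D eliminated.
Round 2: A 17, B 20, C 14. C eliminated.
Round 3: A 22, B 29. B has a majority (≥26).

B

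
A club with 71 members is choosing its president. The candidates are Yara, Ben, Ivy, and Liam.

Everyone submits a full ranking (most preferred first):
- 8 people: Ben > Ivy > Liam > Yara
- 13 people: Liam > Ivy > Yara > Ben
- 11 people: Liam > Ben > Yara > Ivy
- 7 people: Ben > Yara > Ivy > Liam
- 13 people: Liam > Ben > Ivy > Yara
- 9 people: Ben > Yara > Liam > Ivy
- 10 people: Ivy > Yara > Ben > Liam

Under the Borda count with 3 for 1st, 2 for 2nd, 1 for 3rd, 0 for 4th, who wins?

Yara: 8×0 + 13×1 + 11×1 + 7×2 + 13×0 + 9×2 + 10×2 = 76
Ben: 8×3 + 13×0 + 11×2 + 7×3 + 13×2 + 9×3 + 10×1 = 130
Ivy: 8×2 + 13×2 + 11×0 + 7×1 + 13×1 + 9×0 + 10×3 = 92
Liam: 8×1 + 13×3 + 11×3 + 7×0 + 13×3 + 9×1 + 10×0 = 128

Ben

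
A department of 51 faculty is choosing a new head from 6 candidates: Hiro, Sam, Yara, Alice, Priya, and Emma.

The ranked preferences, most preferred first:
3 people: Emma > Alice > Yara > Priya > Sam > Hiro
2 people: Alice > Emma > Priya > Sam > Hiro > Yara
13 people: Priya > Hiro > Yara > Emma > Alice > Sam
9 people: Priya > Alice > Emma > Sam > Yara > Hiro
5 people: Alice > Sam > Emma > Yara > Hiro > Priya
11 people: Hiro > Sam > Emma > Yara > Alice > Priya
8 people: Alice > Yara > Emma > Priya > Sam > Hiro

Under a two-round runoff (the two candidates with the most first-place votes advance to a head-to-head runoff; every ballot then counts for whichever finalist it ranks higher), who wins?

Round 1 first-place votes: Hiro 11, Sam 0, Yara 0, Alice 15, Priya 22, Emma 3. Priya and Alice advance.
Runoff: Priya is ranked above Alice on 22 ballots, Alice above Priya on 29.

Alice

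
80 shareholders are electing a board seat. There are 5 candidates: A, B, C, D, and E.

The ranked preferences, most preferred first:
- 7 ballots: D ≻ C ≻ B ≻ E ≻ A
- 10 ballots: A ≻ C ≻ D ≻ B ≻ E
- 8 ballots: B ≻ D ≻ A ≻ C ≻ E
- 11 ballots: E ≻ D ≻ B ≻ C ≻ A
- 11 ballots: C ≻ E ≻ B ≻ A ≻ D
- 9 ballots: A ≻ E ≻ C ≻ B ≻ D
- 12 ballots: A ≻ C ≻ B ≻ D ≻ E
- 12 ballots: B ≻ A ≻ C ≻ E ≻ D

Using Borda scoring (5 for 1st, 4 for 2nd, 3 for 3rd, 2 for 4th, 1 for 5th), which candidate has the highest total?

C

A: 7×1 + 10×5 + 8×3 + 11×1 + 11×2 + 9×5 + 12×5 + 12×4 = 267
B: 7×3 + 10×2 + 8×5 + 11×3 + 11×3 + 9×2 + 12×3 + 12×5 = 261
C: 7×4 + 10×4 + 8×2 + 11×2 + 11×5 + 9×3 + 12×4 + 12×3 = 272
D: 7×5 + 10×3 + 8×4 + 11×4 + 11×1 + 9×1 + 12×2 + 12×1 = 197
E: 7×2 + 10×1 + 8×1 + 11×5 + 11×4 + 9×4 + 12×1 + 12×2 = 203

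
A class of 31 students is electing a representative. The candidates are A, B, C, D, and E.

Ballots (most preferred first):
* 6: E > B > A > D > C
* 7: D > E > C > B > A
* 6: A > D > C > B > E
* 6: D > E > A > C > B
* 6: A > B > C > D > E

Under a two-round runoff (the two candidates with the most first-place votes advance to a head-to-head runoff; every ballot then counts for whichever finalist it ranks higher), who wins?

Round 1 first-place votes: A 12, B 0, C 0, D 13, E 6. D and A advance.
Runoff: D is ranked above A on 13 ballots, A above D on 18.

A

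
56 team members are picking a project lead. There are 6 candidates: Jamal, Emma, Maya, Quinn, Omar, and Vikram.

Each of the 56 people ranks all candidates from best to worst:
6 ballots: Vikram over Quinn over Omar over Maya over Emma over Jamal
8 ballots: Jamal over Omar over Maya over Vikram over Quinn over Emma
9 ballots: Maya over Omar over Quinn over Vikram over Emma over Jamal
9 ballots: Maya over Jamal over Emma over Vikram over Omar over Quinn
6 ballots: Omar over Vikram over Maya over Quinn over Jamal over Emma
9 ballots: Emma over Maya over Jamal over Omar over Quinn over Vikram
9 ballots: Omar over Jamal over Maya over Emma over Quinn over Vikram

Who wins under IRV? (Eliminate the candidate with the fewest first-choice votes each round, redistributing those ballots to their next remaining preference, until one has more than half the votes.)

Round 1: Jamal 8, Emma 9, Maya 18, Quinn 0, Omar 15, Vikram 6. Quinn eliminated.
Round 2: Jamal 8, Emma 9, Maya 18, Omar 15, Vikram 6. Vikram eliminated.
Round 3: Jamal 8, Emma 9, Maya 18, Omar 21. Jamal eliminated.
Round 4: Emma 9, Maya 18, Omar 29. Omar has a majority (≥29).

Omar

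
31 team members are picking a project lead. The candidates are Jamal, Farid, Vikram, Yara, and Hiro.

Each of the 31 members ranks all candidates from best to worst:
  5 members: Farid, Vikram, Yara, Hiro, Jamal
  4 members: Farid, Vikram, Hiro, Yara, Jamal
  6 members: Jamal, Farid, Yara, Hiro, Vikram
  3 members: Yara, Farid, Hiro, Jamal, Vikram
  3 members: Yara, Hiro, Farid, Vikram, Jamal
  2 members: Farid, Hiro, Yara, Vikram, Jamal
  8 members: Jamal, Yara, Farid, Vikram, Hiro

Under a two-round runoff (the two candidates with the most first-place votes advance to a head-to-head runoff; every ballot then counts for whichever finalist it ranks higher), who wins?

Round 1 first-place votes: Jamal 14, Farid 11, Vikram 0, Yara 6, Hiro 0. Jamal and Farid advance.
Runoff: Jamal is ranked above Farid on 14 ballots, Farid above Jamal on 17.

Farid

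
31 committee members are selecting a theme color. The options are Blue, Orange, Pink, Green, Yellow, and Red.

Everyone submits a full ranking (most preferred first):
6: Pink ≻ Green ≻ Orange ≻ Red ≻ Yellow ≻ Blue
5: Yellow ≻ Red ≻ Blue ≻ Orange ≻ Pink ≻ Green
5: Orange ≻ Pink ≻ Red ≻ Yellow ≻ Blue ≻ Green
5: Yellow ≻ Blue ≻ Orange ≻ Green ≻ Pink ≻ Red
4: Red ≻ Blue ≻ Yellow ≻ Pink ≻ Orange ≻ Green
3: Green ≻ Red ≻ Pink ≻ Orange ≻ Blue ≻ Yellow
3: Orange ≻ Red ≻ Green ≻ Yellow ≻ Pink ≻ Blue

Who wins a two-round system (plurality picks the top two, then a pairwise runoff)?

Orange

Round 1 first-place votes: Blue 0, Orange 8, Pink 6, Green 3, Yellow 10, Red 4. Yellow and Orange advance.
Runoff: Yellow is ranked above Orange on 14 ballots, Orange above Yellow on 17.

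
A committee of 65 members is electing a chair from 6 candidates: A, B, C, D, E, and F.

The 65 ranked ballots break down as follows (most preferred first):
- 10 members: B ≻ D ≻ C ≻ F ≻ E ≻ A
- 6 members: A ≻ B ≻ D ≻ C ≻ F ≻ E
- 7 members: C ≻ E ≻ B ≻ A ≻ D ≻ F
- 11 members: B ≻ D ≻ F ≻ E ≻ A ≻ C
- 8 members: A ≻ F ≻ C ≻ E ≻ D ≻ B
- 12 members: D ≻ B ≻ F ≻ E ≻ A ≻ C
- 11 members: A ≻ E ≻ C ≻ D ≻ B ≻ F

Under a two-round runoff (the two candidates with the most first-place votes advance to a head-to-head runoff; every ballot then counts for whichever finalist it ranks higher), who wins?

B

Round 1 first-place votes: A 25, B 21, C 7, D 12, E 0, F 0. A and B advance.
Runoff: A is ranked above B on 25 ballots, B above A on 40.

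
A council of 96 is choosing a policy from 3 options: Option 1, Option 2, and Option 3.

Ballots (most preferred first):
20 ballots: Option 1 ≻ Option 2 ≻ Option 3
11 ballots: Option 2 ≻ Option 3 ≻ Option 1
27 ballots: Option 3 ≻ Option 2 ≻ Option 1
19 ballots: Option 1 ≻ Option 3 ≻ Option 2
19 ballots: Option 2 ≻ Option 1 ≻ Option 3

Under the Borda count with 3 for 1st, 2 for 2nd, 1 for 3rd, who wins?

Option 2

Option 1: 20×3 + 11×1 + 27×1 + 19×3 + 19×2 = 193
Option 2: 20×2 + 11×3 + 27×2 + 19×1 + 19×3 = 203
Option 3: 20×1 + 11×2 + 27×3 + 19×2 + 19×1 = 180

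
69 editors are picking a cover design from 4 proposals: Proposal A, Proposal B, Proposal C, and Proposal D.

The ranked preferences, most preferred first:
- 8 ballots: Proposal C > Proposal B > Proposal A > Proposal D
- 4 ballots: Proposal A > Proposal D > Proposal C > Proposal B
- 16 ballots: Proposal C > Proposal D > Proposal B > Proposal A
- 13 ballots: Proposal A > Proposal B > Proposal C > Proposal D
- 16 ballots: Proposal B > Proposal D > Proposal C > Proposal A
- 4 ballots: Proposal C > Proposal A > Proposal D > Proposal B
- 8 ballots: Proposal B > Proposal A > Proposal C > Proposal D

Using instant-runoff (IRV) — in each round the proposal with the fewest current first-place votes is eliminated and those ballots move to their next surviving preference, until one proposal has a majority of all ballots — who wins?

Proposal B

Round 1: Proposal A 17, Proposal B 24, Proposal C 28, Proposal D 0. Proposal D eliminated.
Round 2: Proposal A 17, Proposal B 24, Proposal C 28. Proposal A eliminated.
Round 3: Proposal B 37, Proposal C 32. Proposal B has a majority (≥35).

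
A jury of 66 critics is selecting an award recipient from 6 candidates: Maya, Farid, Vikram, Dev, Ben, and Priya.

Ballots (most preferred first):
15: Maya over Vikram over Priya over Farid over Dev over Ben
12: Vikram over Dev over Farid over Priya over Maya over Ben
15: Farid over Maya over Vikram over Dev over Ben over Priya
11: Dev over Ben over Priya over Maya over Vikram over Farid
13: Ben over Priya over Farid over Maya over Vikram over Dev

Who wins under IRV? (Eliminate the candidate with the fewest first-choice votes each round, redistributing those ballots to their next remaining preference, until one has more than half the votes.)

Farid

Round 1: Maya 15, Farid 15, Vikram 12, Dev 11, Ben 13, Priya 0. Priya eliminated.
Round 2: Maya 15, Farid 15, Vikram 12, Dev 11, Ben 13. Dev eliminated.
Round 3: Maya 15, Farid 15, Vikram 12, Ben 24. Vikram eliminated.
Round 4: Maya 15, Farid 27, Ben 24. Maya eliminated.
Round 5: Farid 42, Ben 24. Farid has a majority (≥34).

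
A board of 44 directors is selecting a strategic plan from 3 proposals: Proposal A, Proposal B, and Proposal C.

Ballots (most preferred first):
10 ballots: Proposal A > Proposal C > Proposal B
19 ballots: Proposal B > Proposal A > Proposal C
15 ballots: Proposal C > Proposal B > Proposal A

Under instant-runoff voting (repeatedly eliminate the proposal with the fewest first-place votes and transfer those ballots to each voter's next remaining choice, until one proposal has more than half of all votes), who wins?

Proposal C

Round 1: Proposal A 10, Proposal B 19, Proposal C 15. Proposal A eliminated.
Round 2: Proposal B 19, Proposal C 25. Proposal C has a majority (≥23).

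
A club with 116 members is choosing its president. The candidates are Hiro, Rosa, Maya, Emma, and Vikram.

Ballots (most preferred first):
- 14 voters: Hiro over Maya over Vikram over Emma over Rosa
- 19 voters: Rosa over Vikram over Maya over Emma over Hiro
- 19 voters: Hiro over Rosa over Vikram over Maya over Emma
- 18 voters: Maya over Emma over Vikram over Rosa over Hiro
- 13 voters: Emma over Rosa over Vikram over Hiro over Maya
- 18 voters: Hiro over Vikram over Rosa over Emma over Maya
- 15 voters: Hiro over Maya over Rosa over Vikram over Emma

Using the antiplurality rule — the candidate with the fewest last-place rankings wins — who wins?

Vikram

Last-place votes: Hiro 37, Rosa 14, Maya 31, Emma 34, Vikram 0.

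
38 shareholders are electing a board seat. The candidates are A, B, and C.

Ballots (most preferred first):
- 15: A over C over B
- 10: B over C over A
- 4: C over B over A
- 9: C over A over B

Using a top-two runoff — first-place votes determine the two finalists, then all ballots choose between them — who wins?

C

Round 1 first-place votes: A 15, B 10, C 13. A and C advance.
Runoff: A is ranked above C on 15 ballots, C above A on 23.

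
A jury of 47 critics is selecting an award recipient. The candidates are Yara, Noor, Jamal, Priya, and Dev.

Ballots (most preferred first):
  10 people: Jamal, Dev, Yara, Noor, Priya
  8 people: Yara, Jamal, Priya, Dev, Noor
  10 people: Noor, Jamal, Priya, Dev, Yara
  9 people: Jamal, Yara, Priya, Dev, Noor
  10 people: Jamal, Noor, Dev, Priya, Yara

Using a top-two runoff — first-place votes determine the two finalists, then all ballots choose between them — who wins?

Round 1 first-place votes: Yara 8, Noor 10, Jamal 29, Priya 0, Dev 0. Jamal and Noor advance.
Runoff: Jamal is ranked above Noor on 37 ballots, Noor above Jamal on 10.

Jamal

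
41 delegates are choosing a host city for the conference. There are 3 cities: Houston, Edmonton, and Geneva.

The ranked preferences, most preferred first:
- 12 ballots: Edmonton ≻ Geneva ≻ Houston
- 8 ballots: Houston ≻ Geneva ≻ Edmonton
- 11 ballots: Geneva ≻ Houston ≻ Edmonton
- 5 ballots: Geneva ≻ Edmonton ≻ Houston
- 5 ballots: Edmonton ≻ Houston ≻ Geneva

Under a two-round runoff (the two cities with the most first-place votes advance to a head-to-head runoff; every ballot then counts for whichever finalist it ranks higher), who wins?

Round 1 first-place votes: Houston 8, Edmonton 17, Geneva 16. Edmonton and Geneva advance.
Runoff: Edmonton is ranked above Geneva on 17 ballots, Geneva above Edmonton on 24.

Geneva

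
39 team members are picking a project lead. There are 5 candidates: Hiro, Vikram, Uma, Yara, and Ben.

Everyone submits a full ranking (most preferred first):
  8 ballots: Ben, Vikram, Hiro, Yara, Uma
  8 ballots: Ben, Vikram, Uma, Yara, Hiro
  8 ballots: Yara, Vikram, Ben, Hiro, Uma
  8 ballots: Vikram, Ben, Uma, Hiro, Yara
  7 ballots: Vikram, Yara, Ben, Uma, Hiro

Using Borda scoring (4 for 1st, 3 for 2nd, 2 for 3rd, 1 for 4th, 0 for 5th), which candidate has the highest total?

Vikram

Hiro: 8×2 + 8×0 + 8×1 + 8×1 + 7×0 = 32
Vikram: 8×3 + 8×3 + 8×3 + 8×4 + 7×4 = 132
Uma: 8×0 + 8×2 + 8×0 + 8×2 + 7×1 = 39
Yara: 8×1 + 8×1 + 8×4 + 8×0 + 7×3 = 69
Ben: 8×4 + 8×4 + 8×2 + 8×3 + 7×2 = 118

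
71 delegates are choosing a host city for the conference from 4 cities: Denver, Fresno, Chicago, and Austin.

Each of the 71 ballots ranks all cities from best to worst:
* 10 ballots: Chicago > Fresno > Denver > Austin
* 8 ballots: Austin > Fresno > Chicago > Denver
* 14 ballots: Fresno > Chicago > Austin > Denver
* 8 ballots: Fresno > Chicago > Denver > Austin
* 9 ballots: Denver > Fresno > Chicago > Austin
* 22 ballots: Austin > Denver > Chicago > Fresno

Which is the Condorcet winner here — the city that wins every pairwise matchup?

Fresno

Fresno vs Denver: 40–31
Fresno vs Chicago: 39–32
Fresno vs Austin: 41–30
Fresno beats every other city.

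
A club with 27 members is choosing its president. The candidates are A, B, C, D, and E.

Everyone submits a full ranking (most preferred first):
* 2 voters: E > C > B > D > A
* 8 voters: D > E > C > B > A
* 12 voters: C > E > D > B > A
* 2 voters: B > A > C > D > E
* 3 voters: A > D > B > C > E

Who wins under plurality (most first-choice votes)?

First-place votes: A 3, B 2, C 12, D 8, E 2.

C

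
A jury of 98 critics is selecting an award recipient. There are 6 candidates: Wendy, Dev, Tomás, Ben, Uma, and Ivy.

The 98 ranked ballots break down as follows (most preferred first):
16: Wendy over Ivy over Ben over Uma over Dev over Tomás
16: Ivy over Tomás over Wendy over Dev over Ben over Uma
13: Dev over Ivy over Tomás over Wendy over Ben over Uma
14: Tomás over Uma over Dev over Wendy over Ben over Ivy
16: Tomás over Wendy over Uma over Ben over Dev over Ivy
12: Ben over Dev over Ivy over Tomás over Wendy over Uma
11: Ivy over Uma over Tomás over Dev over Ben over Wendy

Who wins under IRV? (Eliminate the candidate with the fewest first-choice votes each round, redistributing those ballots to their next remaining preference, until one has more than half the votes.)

Round 1: Wendy 16, Dev 13, Tomás 30, Ben 12, Uma 0, Ivy 27. Uma eliminated.
Round 2: Wendy 16, Dev 13, Tomás 30, Ben 12, Ivy 27. Ben eliminated.
Round 3: Wendy 16, Dev 25, Tomás 30, Ivy 27. Wendy eliminated.
Round 4: Dev 25, Tomás 30, Ivy 43. Dev eliminated.
Round 5: Tomás 30, Ivy 68. Ivy has a majority (≥50).

Ivy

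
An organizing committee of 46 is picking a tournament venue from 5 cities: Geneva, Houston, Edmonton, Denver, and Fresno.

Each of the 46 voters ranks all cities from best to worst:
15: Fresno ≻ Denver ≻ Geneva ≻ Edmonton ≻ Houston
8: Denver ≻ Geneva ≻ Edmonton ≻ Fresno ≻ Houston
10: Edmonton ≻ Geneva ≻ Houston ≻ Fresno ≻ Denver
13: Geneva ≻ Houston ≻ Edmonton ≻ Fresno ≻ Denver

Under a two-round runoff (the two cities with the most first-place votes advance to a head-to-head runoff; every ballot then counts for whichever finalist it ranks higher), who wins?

Geneva

Round 1 first-place votes: Geneva 13, Houston 0, Edmonton 10, Denver 8, Fresno 15. Fresno and Geneva advance.
Runoff: Fresno is ranked above Geneva on 15 ballots, Geneva above Fresno on 31.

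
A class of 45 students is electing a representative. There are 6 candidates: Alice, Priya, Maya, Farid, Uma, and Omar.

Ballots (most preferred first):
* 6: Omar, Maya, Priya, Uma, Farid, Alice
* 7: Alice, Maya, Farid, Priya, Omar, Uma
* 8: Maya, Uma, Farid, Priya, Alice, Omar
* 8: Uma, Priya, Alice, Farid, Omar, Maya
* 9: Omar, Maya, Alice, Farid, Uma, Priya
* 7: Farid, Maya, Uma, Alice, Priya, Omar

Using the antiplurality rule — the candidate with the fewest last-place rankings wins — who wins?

Farid

Last-place votes: Alice 6, Priya 9, Maya 8, Farid 0, Uma 7, Omar 15.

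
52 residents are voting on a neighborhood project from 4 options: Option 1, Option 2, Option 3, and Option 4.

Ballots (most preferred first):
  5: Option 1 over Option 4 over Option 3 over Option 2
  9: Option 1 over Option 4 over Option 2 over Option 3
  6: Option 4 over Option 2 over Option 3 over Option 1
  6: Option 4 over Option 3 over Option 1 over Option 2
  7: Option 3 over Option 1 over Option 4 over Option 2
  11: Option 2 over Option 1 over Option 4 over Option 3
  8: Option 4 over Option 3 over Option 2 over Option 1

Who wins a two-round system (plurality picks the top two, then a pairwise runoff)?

Option 1

Round 1 first-place votes: Option 1 14, Option 2 11, Option 3 7, Option 4 20. Option 4 and Option 1 advance.
Runoff: Option 4 is ranked above Option 1 on 20 ballots, Option 1 above Option 4 on 32.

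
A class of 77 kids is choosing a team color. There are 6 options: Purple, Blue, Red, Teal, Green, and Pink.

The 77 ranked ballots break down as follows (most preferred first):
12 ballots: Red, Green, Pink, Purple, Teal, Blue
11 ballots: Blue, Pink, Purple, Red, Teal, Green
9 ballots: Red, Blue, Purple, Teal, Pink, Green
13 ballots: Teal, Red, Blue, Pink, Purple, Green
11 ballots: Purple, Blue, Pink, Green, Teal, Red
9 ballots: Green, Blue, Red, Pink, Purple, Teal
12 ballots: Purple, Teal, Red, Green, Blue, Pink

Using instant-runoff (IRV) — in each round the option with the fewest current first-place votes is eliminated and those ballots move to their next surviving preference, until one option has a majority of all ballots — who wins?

Red

Round 1: Purple 23, Blue 11, Red 21, Teal 13, Green 9, Pink 0. Pink eliminated.
Round 2: Purple 23, Blue 11, Red 21, Teal 13, Green 9. Green eliminated.
Round 3: Purple 23, Blue 20, Red 21, Teal 13. Teal eliminated.
Round 4: Purple 23, Blue 20, Red 34. Blue eliminated.
Round 5: Purple 34, Red 43. Red has a majority (≥39).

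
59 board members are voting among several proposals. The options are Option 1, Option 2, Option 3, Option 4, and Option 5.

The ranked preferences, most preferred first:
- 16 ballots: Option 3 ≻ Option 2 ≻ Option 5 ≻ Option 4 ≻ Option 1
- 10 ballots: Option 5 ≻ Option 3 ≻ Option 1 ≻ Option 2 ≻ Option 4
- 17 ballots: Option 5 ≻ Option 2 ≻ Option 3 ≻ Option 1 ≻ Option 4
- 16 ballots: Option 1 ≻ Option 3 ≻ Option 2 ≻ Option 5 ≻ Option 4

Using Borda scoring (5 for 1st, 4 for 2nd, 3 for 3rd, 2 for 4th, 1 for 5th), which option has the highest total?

Option 1: 16×1 + 10×3 + 17×2 + 16×5 = 160
Option 2: 16×4 + 10×2 + 17×4 + 16×3 = 200
Option 3: 16×5 + 10×4 + 17×3 + 16×4 = 235
Option 4: 16×2 + 10×1 + 17×1 + 16×1 = 75
Option 5: 16×3 + 10×5 + 17×5 + 16×2 = 215

Option 3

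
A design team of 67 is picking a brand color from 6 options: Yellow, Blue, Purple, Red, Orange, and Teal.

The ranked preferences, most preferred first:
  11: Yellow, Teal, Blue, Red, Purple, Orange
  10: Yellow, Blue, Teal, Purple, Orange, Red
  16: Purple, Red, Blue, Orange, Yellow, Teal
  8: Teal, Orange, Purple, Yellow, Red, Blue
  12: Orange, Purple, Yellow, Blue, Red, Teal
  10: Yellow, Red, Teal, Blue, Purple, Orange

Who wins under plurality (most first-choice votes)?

First-place votes: Yellow 31, Blue 0, Purple 16, Red 0, Orange 12, Teal 8.

Yellow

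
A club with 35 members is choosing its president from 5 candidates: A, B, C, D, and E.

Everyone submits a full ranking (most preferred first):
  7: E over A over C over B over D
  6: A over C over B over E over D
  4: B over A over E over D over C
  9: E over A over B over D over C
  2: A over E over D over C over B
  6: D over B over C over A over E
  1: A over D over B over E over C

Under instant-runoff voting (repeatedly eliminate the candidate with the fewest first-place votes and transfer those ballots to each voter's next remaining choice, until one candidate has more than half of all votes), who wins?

Round 1: A 9, B 4, C 0, D 6, E 16. C eliminated.
Round 2: A 9, B 4, D 6, E 16. B eliminated.
Round 3: A 13, D 6, E 16. D eliminated.
Round 4: A 19, E 16. A has a majority (≥18).

A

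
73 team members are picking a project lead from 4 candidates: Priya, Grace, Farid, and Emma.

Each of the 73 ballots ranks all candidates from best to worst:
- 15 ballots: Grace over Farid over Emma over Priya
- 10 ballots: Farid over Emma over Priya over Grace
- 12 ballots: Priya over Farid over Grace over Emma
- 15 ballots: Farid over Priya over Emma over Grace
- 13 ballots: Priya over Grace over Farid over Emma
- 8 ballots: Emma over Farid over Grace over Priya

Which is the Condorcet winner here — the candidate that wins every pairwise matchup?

Farid vs Priya: 48–25
Farid vs Grace: 45–28
Farid vs Emma: 65–8
Farid beats every other candidate.

Farid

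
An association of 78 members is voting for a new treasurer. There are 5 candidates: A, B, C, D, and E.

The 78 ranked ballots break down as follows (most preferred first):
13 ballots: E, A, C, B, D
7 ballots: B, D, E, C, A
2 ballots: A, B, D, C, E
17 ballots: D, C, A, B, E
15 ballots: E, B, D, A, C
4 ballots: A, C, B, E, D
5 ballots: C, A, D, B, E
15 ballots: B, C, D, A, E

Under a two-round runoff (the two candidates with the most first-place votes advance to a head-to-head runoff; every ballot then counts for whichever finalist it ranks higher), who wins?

B

Round 1 first-place votes: A 6, B 22, C 5, D 17, E 28. E and B advance.
Runoff: E is ranked above B on 28 ballots, B above E on 50.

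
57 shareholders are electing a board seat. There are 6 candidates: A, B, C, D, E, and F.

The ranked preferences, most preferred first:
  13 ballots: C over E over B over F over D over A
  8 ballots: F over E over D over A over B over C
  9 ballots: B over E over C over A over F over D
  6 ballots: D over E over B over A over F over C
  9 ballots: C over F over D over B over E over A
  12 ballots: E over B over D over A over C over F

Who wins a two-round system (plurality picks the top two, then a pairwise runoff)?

E

Round 1 first-place votes: A 0, B 9, C 22, D 6, E 12, F 8. C and E advance.
Runoff: C is ranked above E on 22 ballots, E above C on 35.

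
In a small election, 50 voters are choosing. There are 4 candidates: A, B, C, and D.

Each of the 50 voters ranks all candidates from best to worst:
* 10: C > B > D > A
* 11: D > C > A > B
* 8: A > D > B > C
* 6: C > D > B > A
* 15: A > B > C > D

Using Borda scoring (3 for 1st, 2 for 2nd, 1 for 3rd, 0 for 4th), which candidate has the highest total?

A: 10×0 + 11×1 + 8×3 + 6×0 + 15×3 = 80
B: 10×2 + 11×0 + 8×1 + 6×1 + 15×2 = 64
C: 10×3 + 11×2 + 8×0 + 6×3 + 15×1 = 85
D: 10×1 + 11×3 + 8×2 + 6×2 + 15×0 = 71

C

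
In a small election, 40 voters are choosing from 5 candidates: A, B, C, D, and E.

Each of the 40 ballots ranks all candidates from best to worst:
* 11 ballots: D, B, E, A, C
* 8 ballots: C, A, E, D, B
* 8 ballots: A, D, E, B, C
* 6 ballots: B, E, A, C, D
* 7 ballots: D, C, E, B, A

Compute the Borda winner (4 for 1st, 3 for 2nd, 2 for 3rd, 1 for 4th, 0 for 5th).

D

A: 11×1 + 8×3 + 8×4 + 6×2 + 7×0 = 79
B: 11×3 + 8×0 + 8×1 + 6×4 + 7×1 = 72
C: 11×0 + 8×4 + 8×0 + 6×1 + 7×3 = 59
D: 11×4 + 8×1 + 8×3 + 6×0 + 7×4 = 104
E: 11×2 + 8×2 + 8×2 + 6×3 + 7×2 = 86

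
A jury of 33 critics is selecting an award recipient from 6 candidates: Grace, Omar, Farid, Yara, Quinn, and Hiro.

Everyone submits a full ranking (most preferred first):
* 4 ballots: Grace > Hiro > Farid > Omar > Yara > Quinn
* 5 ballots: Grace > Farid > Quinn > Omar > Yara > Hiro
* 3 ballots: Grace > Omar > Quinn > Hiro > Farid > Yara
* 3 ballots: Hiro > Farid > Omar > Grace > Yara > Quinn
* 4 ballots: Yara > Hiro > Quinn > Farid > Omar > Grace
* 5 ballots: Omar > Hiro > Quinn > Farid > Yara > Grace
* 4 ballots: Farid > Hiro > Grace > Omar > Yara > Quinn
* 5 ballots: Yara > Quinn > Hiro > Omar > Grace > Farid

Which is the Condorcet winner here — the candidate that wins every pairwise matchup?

Hiro

Hiro vs Grace: 21–12
Hiro vs Omar: 20–13
Hiro vs Farid: 24–9
Hiro vs Yara: 19–14
Hiro vs Quinn: 20–13
Hiro beats every other candidate.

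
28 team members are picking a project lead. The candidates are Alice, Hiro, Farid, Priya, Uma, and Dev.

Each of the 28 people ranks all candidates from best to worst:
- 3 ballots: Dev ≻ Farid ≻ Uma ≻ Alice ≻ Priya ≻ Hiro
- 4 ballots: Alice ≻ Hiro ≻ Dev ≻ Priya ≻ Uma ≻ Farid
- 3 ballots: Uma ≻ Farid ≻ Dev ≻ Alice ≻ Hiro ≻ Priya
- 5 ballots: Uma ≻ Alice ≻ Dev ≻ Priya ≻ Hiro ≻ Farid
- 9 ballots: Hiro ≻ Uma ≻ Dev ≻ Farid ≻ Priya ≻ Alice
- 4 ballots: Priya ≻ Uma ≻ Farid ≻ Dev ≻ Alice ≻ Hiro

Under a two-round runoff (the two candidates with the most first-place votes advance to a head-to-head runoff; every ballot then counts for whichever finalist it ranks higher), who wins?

Uma

Round 1 first-place votes: Alice 4, Hiro 9, Farid 0, Priya 4, Uma 8, Dev 3. Hiro and Uma advance.
Runoff: Hiro is ranked above Uma on 13 ballots, Uma above Hiro on 15.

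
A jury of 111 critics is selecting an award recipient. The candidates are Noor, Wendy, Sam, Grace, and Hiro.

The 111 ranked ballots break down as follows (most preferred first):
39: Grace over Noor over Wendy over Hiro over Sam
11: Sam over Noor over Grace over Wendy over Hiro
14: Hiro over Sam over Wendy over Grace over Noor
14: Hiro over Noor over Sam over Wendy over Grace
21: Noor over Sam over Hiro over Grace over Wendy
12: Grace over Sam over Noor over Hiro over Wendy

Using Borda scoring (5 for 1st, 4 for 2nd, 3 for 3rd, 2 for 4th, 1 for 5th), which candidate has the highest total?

Noor: 39×4 + 11×4 + 14×1 + 14×4 + 21×5 + 12×3 = 411
Wendy: 39×3 + 11×2 + 14×3 + 14×2 + 21×1 + 12×1 = 242
Sam: 39×1 + 11×5 + 14×4 + 14×3 + 21×4 + 12×4 = 324
Grace: 39×5 + 11×3 + 14×2 + 14×1 + 21×2 + 12×5 = 372
Hiro: 39×2 + 11×1 + 14×5 + 14×5 + 21×3 + 12×2 = 316

Noor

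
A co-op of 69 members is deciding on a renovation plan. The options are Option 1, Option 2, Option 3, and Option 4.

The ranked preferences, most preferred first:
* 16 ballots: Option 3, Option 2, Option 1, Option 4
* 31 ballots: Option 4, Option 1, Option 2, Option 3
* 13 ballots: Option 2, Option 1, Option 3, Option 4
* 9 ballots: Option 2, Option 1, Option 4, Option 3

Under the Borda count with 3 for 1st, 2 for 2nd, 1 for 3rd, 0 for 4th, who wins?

Option 1: 16×1 + 31×2 + 13×2 + 9×2 = 122
Option 2: 16×2 + 31×1 + 13×3 + 9×3 = 129
Option 3: 16×3 + 31×0 + 13×1 + 9×0 = 61
Option 4: 16×0 + 31×3 + 13×0 + 9×1 = 102

Option 2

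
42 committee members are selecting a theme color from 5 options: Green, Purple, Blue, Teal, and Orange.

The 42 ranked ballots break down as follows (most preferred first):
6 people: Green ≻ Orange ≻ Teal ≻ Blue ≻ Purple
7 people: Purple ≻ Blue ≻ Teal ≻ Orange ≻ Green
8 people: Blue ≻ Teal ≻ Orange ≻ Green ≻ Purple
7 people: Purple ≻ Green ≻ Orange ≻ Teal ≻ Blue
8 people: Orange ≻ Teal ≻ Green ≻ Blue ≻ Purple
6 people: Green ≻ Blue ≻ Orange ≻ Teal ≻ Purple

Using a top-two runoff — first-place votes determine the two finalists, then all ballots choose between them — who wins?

Green

Round 1 first-place votes: Green 12, Purple 14, Blue 8, Teal 0, Orange 8. Purple and Green advance.
Runoff: Purple is ranked above Green on 14 ballots, Green above Purple on 28.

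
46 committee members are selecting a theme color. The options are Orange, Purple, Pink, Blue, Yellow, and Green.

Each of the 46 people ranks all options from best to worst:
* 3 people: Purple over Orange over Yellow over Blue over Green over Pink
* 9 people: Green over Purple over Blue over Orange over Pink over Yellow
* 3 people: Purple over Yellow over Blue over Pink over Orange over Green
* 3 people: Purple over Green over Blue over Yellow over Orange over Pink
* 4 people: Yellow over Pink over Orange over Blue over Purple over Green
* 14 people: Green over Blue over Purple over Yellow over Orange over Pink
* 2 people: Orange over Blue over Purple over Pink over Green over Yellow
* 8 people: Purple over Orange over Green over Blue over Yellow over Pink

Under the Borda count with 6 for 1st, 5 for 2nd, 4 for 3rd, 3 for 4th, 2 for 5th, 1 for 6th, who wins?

Orange: 3×5 + 9×3 + 3×2 + 3×2 + 4×4 + 14×2 + 2×6 + 8×5 = 150
Purple: 3×6 + 9×5 + 3×6 + 3×6 + 4×2 + 14×4 + 2×4 + 8×6 = 219
Pink: 3×1 + 9×2 + 3×3 + 3×1 + 4×5 + 14×1 + 2×3 + 8×1 = 81
Blue: 3×3 + 9×4 + 3×4 + 3×4 + 4×3 + 14×5 + 2×5 + 8×3 = 185
Yellow: 3×4 + 9×1 + 3×5 + 3×3 + 4×6 + 14×3 + 2×1 + 8×2 = 129
Green: 3×2 + 9×6 + 3×1 + 3×5 + 4×1 + 14×6 + 2×2 + 8×4 = 202

Purple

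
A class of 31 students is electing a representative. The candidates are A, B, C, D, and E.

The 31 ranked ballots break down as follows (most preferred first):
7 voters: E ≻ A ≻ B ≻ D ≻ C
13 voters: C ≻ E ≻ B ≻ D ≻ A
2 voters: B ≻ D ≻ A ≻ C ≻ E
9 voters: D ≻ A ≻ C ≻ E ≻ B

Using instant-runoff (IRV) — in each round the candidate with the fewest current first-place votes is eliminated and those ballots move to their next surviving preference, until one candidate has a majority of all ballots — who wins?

Round 1: A 0, B 2, C 13, D 9, E 7. A eliminated.
Round 2: B 2, C 13, D 9, E 7. B eliminated.
Round 3: C 13, D 11, E 7. E eliminated.
Round 4: C 13, D 18. D has a majority (≥16).

D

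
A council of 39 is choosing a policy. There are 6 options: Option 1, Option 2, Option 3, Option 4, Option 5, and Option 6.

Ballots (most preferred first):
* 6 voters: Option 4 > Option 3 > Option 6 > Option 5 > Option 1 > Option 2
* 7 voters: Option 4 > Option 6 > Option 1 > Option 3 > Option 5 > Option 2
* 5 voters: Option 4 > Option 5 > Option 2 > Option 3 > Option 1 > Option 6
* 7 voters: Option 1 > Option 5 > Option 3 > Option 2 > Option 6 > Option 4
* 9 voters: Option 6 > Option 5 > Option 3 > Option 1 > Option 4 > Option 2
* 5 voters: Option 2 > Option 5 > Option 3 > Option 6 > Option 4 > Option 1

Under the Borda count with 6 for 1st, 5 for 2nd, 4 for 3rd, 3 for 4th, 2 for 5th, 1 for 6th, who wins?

Option 1: 6×2 + 7×4 + 5×2 + 7×6 + 9×3 + 5×1 = 124
Option 2: 6×1 + 7×1 + 5×4 + 7×3 + 9×1 + 5×6 = 93
Option 3: 6×5 + 7×3 + 5×3 + 7×4 + 9×4 + 5×4 = 150
Option 4: 6×6 + 7×6 + 5×6 + 7×1 + 9×2 + 5×2 = 143
Option 5: 6×3 + 7×2 + 5×5 + 7×5 + 9×5 + 5×5 = 162
Option 6: 6×4 + 7×5 + 5×1 + 7×2 + 9×6 + 5×3 = 147

Option 5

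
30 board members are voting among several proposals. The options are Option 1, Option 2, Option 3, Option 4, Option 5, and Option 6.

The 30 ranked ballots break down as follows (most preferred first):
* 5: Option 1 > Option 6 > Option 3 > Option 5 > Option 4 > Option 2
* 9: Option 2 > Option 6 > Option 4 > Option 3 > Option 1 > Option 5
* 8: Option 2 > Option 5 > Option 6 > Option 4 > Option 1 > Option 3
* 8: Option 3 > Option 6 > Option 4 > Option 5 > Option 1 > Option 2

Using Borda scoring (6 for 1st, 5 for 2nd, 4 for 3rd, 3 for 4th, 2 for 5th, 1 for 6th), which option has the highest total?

Option 1: 5×6 + 9×2 + 8×2 + 8×2 = 80
Option 2: 5×1 + 9×6 + 8×6 + 8×1 = 115
Option 3: 5×4 + 9×3 + 8×1 + 8×6 = 103
Option 4: 5×2 + 9×4 + 8×3 + 8×4 = 102
Option 5: 5×3 + 9×1 + 8×5 + 8×3 = 88
Option 6: 5×5 + 9×5 + 8×4 + 8×5 = 142

Option 6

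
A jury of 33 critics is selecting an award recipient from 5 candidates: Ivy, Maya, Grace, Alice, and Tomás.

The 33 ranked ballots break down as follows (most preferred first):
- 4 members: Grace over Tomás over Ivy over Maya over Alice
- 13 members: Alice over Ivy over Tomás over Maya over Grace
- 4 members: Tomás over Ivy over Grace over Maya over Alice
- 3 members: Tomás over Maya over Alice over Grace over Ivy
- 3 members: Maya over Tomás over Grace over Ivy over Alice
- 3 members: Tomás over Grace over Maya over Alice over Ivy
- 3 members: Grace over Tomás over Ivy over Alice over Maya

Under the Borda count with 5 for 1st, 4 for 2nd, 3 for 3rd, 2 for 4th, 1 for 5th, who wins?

Tomás

Ivy: 4×3 + 13×4 + 4×4 + 3×1 + 3×2 + 3×1 + 3×3 = 101
Maya: 4×2 + 13×2 + 4×2 + 3×4 + 3×5 + 3×3 + 3×1 = 81
Grace: 4×5 + 13×1 + 4×3 + 3×2 + 3×3 + 3×4 + 3×5 = 87
Alice: 4×1 + 13×5 + 4×1 + 3×3 + 3×1 + 3×2 + 3×2 = 97
Tomás: 4×4 + 13×3 + 4×5 + 3×5 + 3×4 + 3×5 + 3×4 = 129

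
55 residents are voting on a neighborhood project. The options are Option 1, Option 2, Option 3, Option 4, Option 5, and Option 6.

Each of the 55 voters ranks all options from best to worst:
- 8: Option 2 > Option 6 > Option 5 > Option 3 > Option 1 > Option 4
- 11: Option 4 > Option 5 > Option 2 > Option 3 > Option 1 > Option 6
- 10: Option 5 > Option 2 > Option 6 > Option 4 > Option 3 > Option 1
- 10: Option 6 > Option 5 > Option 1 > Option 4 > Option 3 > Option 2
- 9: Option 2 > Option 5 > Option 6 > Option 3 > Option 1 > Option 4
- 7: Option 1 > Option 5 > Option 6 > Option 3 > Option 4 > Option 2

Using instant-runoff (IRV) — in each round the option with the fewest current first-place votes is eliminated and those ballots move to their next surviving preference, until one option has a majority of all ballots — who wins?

Round 1: Option 1 7, Option 2 17, Option 3 0, Option 4 11, Option 5 10, Option 6 10. Option 3 eliminated.
Round 2: Option 1 7, Option 2 17, Option 4 11, Option 5 10, Option 6 10. Option 1 eliminated.
Round 3: Option 2 17, Option 4 11, Option 5 17, Option 6 10. Option 6 eliminated.
Round 4: Option 2 17, Option 4 11, Option 5 27. Option 4 eliminated.
Round 5: Option 2 17, Option 5 38. Option 5 has a majority (≥28).

Option 5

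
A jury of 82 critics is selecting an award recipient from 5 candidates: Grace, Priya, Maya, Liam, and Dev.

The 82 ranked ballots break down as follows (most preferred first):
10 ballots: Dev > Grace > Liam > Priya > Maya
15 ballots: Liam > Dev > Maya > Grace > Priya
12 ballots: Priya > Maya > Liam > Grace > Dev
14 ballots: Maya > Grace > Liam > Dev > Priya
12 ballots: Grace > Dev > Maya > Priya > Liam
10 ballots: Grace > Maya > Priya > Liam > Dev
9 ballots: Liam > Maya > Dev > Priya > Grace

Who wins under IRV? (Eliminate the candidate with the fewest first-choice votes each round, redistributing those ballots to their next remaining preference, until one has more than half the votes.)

Round 1: Grace 22, Priya 12, Maya 14, Liam 24, Dev 10. Dev eliminated.
Round 2: Grace 32, Priya 12, Maya 14, Liam 24. Priya eliminated.
Round 3: Grace 32, Maya 26, Liam 24. Liam eliminated.
Round 4: Grace 32, Maya 50. Maya has a majority (≥42).

Maya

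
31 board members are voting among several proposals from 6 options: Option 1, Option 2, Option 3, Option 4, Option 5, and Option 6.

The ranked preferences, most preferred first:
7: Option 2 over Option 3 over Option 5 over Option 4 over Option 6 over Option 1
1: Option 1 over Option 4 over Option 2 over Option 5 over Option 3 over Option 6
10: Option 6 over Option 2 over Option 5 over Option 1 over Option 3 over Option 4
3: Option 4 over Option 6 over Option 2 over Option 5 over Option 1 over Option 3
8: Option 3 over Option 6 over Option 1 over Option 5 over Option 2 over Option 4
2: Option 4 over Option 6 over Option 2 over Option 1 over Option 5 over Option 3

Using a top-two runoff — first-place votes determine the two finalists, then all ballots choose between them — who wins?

Round 1 first-place votes: Option 1 1, Option 2 7, Option 3 8, Option 4 5, Option 5 0, Option 6 10. Option 6 and Option 3 advance.
Runoff: Option 6 is ranked above Option 3 on 15 ballots, Option 3 above Option 6 on 16.

Option 3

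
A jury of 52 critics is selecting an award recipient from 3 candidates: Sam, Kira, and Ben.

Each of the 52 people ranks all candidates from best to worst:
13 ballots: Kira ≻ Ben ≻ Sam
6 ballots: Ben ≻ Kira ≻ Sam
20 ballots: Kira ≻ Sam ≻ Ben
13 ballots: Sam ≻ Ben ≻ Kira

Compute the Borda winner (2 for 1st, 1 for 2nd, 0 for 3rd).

Kira

Sam: 13×0 + 6×0 + 20×1 + 13×2 = 46
Kira: 13×2 + 6×1 + 20×2 + 13×0 = 72
Ben: 13×1 + 6×2 + 20×0 + 13×1 = 38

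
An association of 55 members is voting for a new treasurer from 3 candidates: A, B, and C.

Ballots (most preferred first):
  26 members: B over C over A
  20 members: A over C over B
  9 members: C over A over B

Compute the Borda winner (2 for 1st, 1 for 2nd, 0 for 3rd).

A: 26×0 + 20×2 + 9×1 = 49
B: 26×2 + 20×0 + 9×0 = 52
C: 26×1 + 20×1 + 9×2 = 64

C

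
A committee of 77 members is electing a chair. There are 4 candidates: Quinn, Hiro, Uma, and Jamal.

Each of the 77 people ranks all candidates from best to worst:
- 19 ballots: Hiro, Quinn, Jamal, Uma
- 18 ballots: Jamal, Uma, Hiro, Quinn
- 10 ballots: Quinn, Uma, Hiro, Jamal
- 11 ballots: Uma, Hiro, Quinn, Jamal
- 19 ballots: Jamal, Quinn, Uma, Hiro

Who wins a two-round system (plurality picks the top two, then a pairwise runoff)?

Hiro

Round 1 first-place votes: Quinn 10, Hiro 19, Uma 11, Jamal 37. Jamal and Hiro advance.
Runoff: Jamal is ranked above Hiro on 37 ballots, Hiro above Jamal on 40.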